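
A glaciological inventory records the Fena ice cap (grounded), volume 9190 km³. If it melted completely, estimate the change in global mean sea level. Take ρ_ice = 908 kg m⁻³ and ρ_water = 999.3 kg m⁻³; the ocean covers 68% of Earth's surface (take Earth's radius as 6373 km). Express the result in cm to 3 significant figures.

≈ 2.41 cm

Fena: 9190 km³ × (908/999.3) = 8350 km³ of water.
Spread over 3.47×10^14 m² of ocean, Δh = 8.350×10^12 / 3.47×10^14 = 0.0241 m = 2.41 cm.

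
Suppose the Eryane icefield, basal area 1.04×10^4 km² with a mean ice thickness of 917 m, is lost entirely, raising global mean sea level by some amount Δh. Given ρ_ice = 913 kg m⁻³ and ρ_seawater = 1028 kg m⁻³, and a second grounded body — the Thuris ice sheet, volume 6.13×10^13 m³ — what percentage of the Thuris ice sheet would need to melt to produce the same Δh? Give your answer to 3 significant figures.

Equal sea-level rise means equal mass of meltwater, i.e. equal mass of ice lost.
Ice mass of Eryane: 8.707×10^15 kg; ice mass of Thuris: 5.597×10^16 kg.
Fraction required = 8.707×10^15 / 5.597×10^16 = 0.156 → 15.6 %.

≈ 15.6 %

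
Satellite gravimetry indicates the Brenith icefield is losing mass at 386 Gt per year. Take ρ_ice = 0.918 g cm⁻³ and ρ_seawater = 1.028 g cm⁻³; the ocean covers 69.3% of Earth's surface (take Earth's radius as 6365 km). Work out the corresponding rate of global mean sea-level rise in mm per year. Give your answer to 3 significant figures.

ρ_w = 1.028 g cm⁻³ = 1028 kg m⁻³. Annual water volume added = 386 Gt / ρ_w = 3.860×10^14 kg / 1028 kg m⁻³ = 3.755×10^11 m³.
Δh per year = 3.755×10^11 / 3.53×10^14 = 1.06×10^-3 m = 1.06 mm.

≈ 1.06 mm/yr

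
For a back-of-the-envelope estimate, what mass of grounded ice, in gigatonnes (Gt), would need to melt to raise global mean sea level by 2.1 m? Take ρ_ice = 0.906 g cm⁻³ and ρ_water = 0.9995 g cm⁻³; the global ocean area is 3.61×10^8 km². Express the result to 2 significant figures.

Required water volume = Δh × A = 2.1 m × 3.61×10^14 m² = 7.581×10^14 m³.
ρ_w = 0.9995 g cm⁻³ = 999.5 kg m⁻³, so the mass of water = 7.581×10^14 m³ × 999.5 kg m⁻³ = 7.577×10^17 kg = 7.6×10^5 Gt (and the same mass of ice, by conservation).

≈ 7.6×10^5 Gt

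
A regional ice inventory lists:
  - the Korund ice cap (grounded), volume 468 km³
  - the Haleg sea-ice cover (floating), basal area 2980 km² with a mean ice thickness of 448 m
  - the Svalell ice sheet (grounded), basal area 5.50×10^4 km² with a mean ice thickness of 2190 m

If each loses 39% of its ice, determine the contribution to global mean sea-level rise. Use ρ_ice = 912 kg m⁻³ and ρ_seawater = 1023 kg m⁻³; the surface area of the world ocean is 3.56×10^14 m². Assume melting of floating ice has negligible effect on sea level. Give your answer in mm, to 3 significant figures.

≈ 118 mm

Korund: 0.39 × 468 km³ × (912/1023) = 162.7 km³ of water.
The Haleg sea-ice cover is floating and already displaces its own weight of water, so its melt adds essentially nothing to sea level.
Svalell: ice volume = 5.50×10^4 km² × 2190 m = 1.204×10^5 km³; 0.39 × 1.204×10^5 × (912/1023) = 4.188×10^4 km³ of water.
Total added water ≈ 4.204×10^13 m³ over 3.56×10^14 m² → Δh = 0.118 m = 118 mm.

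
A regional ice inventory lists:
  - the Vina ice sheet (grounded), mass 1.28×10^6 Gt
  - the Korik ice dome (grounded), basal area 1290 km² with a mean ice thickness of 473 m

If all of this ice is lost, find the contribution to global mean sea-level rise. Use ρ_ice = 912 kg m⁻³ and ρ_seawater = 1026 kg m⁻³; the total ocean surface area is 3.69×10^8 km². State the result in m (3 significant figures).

≈ 3.38 m

Vina: 1.28×10^6 Gt = 1.280×10^18 kg; dividing by ρ_w = 1026 kg m⁻³ gives 1.248×10^15 m³ of water.
Korik: ice volume = 1290 km² × 473 m = 610.2 km³; 610.2 × (912/1026) = 542.4 km³ of water.
Total added water ≈ 1.248×10^15 m³ over 3.69×10^14 m² → Δh = 3.38 m.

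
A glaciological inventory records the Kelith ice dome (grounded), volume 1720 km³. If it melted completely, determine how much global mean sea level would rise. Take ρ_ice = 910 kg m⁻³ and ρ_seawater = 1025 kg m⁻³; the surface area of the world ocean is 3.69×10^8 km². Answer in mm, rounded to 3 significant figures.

≈ 4.14 mm

Kelith: 1720 km³ × (910/1025) = 1527 km³ of water.
Spread over 3.69×10^14 m² of ocean, Δh = 1.527×10^12 / 3.69×10^14 = 4.14×10^-3 m = 4.14 mm.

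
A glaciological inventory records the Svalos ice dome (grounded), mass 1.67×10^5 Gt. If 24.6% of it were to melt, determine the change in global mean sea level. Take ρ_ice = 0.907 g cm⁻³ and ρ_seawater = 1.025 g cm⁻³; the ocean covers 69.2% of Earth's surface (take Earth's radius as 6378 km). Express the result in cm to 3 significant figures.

≈ 11.3 cm

Svalos: 0.246 × 1.67×10^5 Gt = 4.108×10^16 kg; dividing by ρ_w = 1.025 g cm⁻³ = 1025 kg m⁻³ gives 4.008×10^13 m³ of water.
Spread over 3.54×10^14 m² of ocean, Δh = 4.008×10^13 / 3.54×10^14 = 0.113 m = 11.3 cm.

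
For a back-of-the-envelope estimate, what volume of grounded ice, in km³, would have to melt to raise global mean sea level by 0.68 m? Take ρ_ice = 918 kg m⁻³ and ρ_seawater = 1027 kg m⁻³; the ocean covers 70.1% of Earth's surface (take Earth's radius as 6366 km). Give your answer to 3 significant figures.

≈ 2.72×10^5 km³

Required water volume = Δh × A = 0.68 m × 3.57×10^14 m² = 2.428×10^14 m³ = 2.428×10^5 km³.
Ice volume = water volume × ρ_w/ρ_ice = 2.428×10^5 × 1027/918 = 2.72×10^5 km³.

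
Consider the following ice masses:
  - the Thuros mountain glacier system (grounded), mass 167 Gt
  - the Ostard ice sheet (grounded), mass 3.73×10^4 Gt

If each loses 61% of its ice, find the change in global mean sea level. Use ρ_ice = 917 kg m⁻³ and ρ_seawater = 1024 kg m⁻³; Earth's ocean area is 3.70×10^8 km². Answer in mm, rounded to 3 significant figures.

Thuros: 0.61 × 167 Gt = 1.019×10^14 kg; dividing by ρ_w = 1024 kg m⁻³ gives 9.948×10^10 m³ of water.
Ostard: 0.61 × 3.73×10^4 Gt = 2.275×10^16 kg; dividing by ρ_w = 1024 kg m⁻³ gives 2.222×10^13 m³ of water.
Total added water ≈ 2.232×10^13 m³ over 3.70×10^14 m² → Δh = 0.0603 m = 60.3 mm.

≈ 60.3 mm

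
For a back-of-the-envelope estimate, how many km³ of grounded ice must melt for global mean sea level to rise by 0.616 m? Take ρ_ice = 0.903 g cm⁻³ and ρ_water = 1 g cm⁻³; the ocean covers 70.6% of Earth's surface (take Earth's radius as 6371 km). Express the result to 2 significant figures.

≈ 2.5×10^5 km³

Required water volume = Δh × A = 0.616 m × 3.60×10^14 m² = 2.218×10^14 m³ = 2.218×10^5 km³.
Ice volume = water volume × ρ_w/ρ_ice = 2.218×10^5 × 1000/903 = 2.5×10^5 km³.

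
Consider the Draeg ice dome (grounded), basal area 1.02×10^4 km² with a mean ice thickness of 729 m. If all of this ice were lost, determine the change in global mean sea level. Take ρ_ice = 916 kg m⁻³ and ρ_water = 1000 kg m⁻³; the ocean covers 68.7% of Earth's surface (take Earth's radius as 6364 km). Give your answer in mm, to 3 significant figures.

Draeg: ice volume = 1.02×10^4 km² × 729 m = 7436 km³; 7436 × (916/1000) = 6811 km³ of water.
Spread over 3.50×10^14 m² of ocean, Δh = 6.811×10^12 / 3.50×10^14 = 0.0195 m = 19.5 mm.

≈ 19.5 mm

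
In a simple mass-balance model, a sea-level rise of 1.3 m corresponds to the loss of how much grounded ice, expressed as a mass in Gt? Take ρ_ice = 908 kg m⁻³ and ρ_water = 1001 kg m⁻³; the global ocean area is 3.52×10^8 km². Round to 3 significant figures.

≈ 4.58×10^5 Gt

Required water volume = Δh × A = 1.3 m × 3.52×10^14 m² = 4.576×10^14 m³.
ρ_w = 1001 kg m⁻³, so the mass of water = 4.576×10^14 m³ × 1001 kg m⁻³ = 4.581×10^17 kg = 4.58×10^5 Gt (and the same mass of ice, by conservation).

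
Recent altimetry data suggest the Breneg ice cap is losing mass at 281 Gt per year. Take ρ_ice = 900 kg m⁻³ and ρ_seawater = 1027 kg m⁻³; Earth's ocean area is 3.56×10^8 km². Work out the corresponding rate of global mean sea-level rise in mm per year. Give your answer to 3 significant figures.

≈ 0.769 mm/yr

ρ_w = 1027 kg m⁻³. Annual water volume added = 281 Gt / ρ_w = 2.810×10^14 kg / 1027 kg m⁻³ = 2.736×10^11 m³.
Δh per year = 2.736×10^11 / 3.56×10^14 = 7.69×10^-4 m = 0.769 mm.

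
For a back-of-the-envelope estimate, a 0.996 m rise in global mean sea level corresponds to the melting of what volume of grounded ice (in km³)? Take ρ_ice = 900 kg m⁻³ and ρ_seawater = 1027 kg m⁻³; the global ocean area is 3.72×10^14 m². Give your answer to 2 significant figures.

≈ 4.2×10^5 km³

Required water volume = Δh × A = 0.996 m × 3.72×10^14 m² = 3.705×10^14 m³ = 3.705×10^5 km³.
Ice volume = water volume × ρ_w/ρ_ice = 3.705×10^5 × 1027/900 = 4.2×10^5 km³.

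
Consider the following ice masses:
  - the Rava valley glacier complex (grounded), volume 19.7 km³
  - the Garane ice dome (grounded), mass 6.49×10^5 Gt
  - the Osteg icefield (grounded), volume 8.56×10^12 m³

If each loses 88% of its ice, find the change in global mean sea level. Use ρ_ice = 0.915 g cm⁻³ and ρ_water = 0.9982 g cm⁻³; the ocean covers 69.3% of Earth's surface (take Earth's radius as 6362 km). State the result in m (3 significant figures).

Rava: 0.88 × 19.7 km³ × (915/998.2) = 15.89 km³ of water.
Garane: 0.88 × 6.49×10^5 Gt = 5.711×10^17 kg; dividing by ρ_w = 0.9982 g cm⁻³ = 998.2 kg m⁻³ gives 5.721×10^14 m³ of water.
Osteg: 0.88 × 8.56×10^12 m³ × (915/998.2) = 6.905×10^12 m³ of water.
Total added water ≈ 5.791×10^14 m³ over 3.52×10^14 m² → Δh = 1.64 m.

≈ 1.64 m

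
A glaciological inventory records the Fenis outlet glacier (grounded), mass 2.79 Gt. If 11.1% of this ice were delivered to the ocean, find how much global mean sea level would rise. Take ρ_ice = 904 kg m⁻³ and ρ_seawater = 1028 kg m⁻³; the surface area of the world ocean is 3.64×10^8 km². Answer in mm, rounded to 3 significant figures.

≈ 8.28×10^-4 mm

Fenis: 0.111 × 2.79 Gt = 3.097×10^11 kg; dividing by ρ_w = 1028 kg m⁻³ gives 3.013×10^8 m³ of water.
Spread over 3.64×10^14 m² of ocean, Δh = 3.013×10^8 / 3.64×10^14 = 8.28×10^-7 m = 8.28×10^-4 mm.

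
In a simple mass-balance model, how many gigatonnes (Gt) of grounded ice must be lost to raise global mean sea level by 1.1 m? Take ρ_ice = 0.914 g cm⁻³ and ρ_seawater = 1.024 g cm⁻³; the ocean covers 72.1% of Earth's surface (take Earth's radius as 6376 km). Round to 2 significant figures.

≈ 4.1×10^5 Gt

Required water volume = Δh × A = 1.1 m × 3.68×10^14 m² = 4.052×10^14 m³.
ρ_w = 1.024 g cm⁻³ = 1024 kg m⁻³, so the mass of water = 4.052×10^14 m³ × 1024 kg m⁻³ = 4.149×10^17 kg = 4.1×10^5 Gt (and the same mass of ice, by conservation).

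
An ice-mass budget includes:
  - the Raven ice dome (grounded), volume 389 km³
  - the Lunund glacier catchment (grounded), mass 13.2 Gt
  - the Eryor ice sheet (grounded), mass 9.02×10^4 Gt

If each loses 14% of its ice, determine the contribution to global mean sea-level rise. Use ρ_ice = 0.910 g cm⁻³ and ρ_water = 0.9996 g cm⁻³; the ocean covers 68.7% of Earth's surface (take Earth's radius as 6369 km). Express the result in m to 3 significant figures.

≈ 0.0362 m

Raven: 0.14 × 389 km³ × (910/999.6) = 49.58 km³ of water.
Lunund: 0.14 × 13.2 Gt = 1.848×10^12 kg; dividing by ρ_w = 0.9996 g cm⁻³ = 999.6 kg m⁻³ gives 1.849×10^9 m³ of water.
Eryor: 0.14 × 9.02×10^4 Gt = 1.263×10^16 kg; dividing by ρ_w = 999.6 kg m⁻³ gives 1.263×10^13 m³ of water.
Total added water ≈ 1.268×10^13 m³ over 3.50×10^14 m² → Δh = 0.0362 m.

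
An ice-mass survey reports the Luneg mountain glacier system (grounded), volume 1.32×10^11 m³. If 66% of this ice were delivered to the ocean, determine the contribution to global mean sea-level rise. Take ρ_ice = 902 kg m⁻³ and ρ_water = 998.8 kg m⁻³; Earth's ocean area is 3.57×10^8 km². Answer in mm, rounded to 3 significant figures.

≈ 0.220 mm

Luneg: 0.66 × 1.32×10^11 m³ × (902/998.8) = 7.868×10^10 m³ of water.
Spread over 3.57×10^14 m² of ocean, Δh = 7.868×10^10 / 3.57×10^14 = 2.20×10^-4 m = 0.220 mm.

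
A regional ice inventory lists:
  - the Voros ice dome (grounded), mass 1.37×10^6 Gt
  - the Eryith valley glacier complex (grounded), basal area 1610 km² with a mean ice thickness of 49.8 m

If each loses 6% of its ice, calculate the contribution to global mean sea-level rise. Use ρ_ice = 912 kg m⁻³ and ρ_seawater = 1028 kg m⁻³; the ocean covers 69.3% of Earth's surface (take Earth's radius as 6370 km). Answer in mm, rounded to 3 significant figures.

Voros: 0.06 × 1.37×10^6 Gt = 8.220×10^16 kg; dividing by ρ_w = 1028 kg m⁻³ gives 7.996×10^13 m³ of water.
Eryith: ice volume = 1610 km² × 49.8 m = 80.18 km³; 0.06 × 80.18 × (912/1028) = 4.268 km³ of water.
Total added water ≈ 7.997×10^13 m³ over 3.53×10^14 m² → Δh = 0.226 m = 226 mm.

≈ 226 mm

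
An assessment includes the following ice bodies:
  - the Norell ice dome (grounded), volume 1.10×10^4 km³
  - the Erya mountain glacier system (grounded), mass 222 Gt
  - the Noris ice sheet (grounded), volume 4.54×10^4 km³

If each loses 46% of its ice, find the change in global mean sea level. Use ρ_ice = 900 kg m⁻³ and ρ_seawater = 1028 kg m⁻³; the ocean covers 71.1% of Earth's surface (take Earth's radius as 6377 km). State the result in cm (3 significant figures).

Norell: 0.46 × 1.10×10^4 km³ × (900/1028) = 4430 km³ of water.
Erya: 0.46 × 222 Gt = 1.021×10^14 kg; dividing by ρ_w = 1028 kg m⁻³ gives 9.934×10^10 m³ of water.
Noris: 0.46 × 4.54×10^4 km³ × (900/1028) = 1.828×10^4 km³ of water.
Total added water ≈ 2.281×10^13 m³ over 3.63×10^14 m² → Δh = 0.0628 m = 6.28 cm.

≈ 6.28 cm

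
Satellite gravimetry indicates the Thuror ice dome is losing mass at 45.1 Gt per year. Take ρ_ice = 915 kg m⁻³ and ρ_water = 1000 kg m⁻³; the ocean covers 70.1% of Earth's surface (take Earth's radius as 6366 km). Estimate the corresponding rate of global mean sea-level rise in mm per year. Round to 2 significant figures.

≈ 0.13 mm/yr

ρ_w = 1000 kg m⁻³. Annual water volume added = 45.1 Gt / ρ_w = 4.510×10^13 kg / 1000 kg m⁻³ = 4.510×10^10 m³.
Δh per year = 4.510×10^10 / 3.57×10^14 = 1.26×10^-4 m = 0.13 mm.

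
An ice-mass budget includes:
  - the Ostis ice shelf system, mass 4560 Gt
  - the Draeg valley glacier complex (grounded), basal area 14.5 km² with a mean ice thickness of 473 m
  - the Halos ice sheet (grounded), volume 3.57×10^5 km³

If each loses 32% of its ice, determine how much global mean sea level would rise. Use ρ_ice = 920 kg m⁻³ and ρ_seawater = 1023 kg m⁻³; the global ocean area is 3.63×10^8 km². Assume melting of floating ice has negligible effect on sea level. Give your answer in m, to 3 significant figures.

The Ostis ice shelf system is floating and already displaces its own weight of water, so its melt adds essentially nothing to sea level.
Draeg: ice volume = 14.5 km² × 473 m = 6.859 km³; 0.32 × 6.859 × (920/1023) = 1.974 km³ of water.
Halos: 0.32 × 3.57×10^5 km³ × (920/1023) = 1.027×10^5 km³ of water.
Total added water ≈ 1.027×10^14 m³ over 3.63×10^14 m² → Δh = 0.283 m.

≈ 0.283 m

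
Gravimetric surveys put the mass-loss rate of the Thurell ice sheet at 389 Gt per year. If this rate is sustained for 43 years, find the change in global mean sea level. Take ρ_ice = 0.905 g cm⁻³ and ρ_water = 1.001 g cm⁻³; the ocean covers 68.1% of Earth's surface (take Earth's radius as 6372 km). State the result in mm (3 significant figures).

≈ 48.1 mm

Total mass lost = 389 Gt/yr × 43 yr = 1.673×10^4 Gt = 1.673×10^16 kg.
ρ_w = 1.001 g cm⁻³ = 1001 kg m⁻³, so water volume = 1.673×10^16 / 1001 = 1.671×10^13 m³.
Δh = 1.671×10^13 / 3.47×10^14 = 0.0481 m = 48.1 mm.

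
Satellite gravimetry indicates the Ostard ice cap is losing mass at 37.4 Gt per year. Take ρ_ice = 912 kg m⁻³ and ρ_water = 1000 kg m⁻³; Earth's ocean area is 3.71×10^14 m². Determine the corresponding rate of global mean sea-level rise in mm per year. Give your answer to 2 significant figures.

≈ 0.10 mm/yr

ρ_w = 1000 kg m⁻³. Annual water volume added = 37.4 Gt / ρ_w = 3.740×10^13 kg / 1000 kg m⁻³ = 3.740×10^10 m³.
Δh per year = 3.740×10^10 / 3.71×10^14 = 1.01×10^-4 m = 0.10 mm.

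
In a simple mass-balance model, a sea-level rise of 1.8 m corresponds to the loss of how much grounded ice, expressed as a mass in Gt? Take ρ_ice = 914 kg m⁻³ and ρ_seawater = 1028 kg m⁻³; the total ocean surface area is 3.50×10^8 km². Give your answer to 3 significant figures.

≈ 6.48×10^5 Gt

Required water volume = Δh × A = 1.8 m × 3.50×10^14 m² = 6.300×10^14 m³.
ρ_w = 1028 kg m⁻³, so the mass of water = 6.300×10^14 m³ × 1028 kg m⁻³ = 6.476×10^17 kg = 6.48×10^5 Gt (and the same mass of ice, by conservation).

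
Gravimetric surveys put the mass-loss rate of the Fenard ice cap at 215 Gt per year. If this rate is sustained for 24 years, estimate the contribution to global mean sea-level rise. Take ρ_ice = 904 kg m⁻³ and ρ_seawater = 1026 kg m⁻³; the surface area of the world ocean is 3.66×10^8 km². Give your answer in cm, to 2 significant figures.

Total mass lost = 215 Gt/yr × 24 yr = 5160 Gt = 5.160×10^15 kg.
ρ_w = 1026 kg m⁻³, so water volume = 5.160×10^15 / 1026 = 5.029×10^12 m³.
Δh = 5.029×10^12 / 3.66×10^14 = 0.0137 m = 1.4 cm.

≈ 1.4 cm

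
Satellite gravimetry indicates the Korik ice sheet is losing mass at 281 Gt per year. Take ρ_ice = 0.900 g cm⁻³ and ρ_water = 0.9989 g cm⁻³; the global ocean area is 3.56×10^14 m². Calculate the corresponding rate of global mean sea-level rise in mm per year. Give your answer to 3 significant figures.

ρ_w = 0.9989 g cm⁻³ = 998.9 kg m⁻³. Annual water volume added = 281 Gt / ρ_w = 2.810×10^14 kg / 998.9 kg m⁻³ = 2.813×10^11 m³.
Δh per year = 2.813×10^11 / 3.56×10^14 = 7.90×10^-4 m = 0.790 mm.

≈ 0.790 mm/yr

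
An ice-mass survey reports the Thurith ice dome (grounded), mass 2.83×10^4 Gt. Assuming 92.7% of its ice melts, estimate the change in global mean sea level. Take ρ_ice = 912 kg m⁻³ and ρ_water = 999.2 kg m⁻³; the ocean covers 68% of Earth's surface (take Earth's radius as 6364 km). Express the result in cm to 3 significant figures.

≈ 7.59 cm

Thurith: 0.927 × 2.83×10^4 Gt = 2.623×10^16 kg; dividing by ρ_w = 999.2 kg m⁻³ gives 2.626×10^13 m³ of water.
Spread over 3.46×10^14 m² of ocean, Δh = 2.626×10^13 / 3.46×10^14 = 0.0759 m = 7.59 cm.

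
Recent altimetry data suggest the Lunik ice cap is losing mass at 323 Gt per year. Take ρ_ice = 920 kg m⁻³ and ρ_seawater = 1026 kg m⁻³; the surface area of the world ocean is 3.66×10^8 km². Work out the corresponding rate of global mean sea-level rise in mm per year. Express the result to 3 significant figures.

ρ_w = 1026 kg m⁻³. Annual water volume added = 323 Gt / ρ_w = 3.230×10^14 kg / 1026 kg m⁻³ = 3.148×10^11 m³.
Δh per year = 3.148×10^11 / 3.66×10^14 = 8.60×10^-4 m = 0.860 mm.

≈ 0.860 mm/yr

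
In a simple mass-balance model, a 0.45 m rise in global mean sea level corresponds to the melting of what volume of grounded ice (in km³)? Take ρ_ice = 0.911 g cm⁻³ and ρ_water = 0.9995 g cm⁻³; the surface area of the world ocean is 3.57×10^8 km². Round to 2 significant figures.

Required water volume = Δh × A = 0.45 m × 3.57×10^14 m² = 1.606×10^14 m³ = 1.606×10^5 km³.
Ice volume = water volume × ρ_w/ρ_ice = 1.606×10^5 × 999.5/911 = 1.8×10^5 km³.

≈ 1.8×10^5 km³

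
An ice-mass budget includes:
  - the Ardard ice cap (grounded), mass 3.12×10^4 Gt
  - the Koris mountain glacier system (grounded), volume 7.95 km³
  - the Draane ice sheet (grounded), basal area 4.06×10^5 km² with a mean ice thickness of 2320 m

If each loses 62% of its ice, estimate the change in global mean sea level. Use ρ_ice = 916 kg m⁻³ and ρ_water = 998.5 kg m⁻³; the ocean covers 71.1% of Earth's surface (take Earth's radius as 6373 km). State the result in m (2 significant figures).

Ardard: 0.62 × 3.12×10^4 Gt = 1.934×10^16 kg; dividing by ρ_w = 998.5 kg m⁻³ gives 1.937×10^13 m³ of water.
Koris: 0.62 × 7.95 km³ × (916/998.5) = 4.522 km³ of water.
Draane: ice volume = 4.06×10^5 km² × 2320 m = 9.419×10^5 km³; 0.62 × 9.419×10^5 × (916/998.5) = 5.357×10^5 km³ of water.
Total added water ≈ 5.551×10^14 m³ over 3.63×10^14 m² → Δh = 1.53 m.

≈ 1.5 m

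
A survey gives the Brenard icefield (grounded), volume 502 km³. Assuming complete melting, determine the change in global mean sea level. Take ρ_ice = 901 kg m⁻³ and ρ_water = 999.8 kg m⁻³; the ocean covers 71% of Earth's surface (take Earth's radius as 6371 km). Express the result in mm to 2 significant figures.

Brenard: 502 km³ × (901/999.8) = 452.4 km³ of water.
Spread over 3.62×10^14 m² of ocean, Δh = 4.524×10^11 / 3.62×10^14 = 1.25×10^-3 m = 1.2 mm.

≈ 1.2 mm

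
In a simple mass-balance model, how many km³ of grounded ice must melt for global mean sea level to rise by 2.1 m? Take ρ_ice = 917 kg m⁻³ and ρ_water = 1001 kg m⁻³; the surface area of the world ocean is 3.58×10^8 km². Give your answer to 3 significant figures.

≈ 8.21×10^5 km³

Required water volume = Δh × A = 2.1 m × 3.58×10^14 m² = 7.518×10^14 m³ = 7.518×10^5 km³.
Ice volume = water volume × ρ_w/ρ_ice = 7.518×10^5 × 1001/917 = 8.21×10^5 km³.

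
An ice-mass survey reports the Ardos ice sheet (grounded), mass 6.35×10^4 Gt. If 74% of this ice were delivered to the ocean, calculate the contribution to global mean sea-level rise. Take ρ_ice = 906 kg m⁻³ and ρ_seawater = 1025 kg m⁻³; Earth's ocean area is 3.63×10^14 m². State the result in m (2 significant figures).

≈ 0.13 m

Ardos: 0.74 × 6.35×10^4 Gt = 4.699×10^16 kg; dividing by ρ_w = 1025 kg m⁻³ gives 4.584×10^13 m³ of water.
Spread over 3.63×10^14 m² of ocean, Δh = 4.584×10^13 / 3.63×10^14 = 0.126 m.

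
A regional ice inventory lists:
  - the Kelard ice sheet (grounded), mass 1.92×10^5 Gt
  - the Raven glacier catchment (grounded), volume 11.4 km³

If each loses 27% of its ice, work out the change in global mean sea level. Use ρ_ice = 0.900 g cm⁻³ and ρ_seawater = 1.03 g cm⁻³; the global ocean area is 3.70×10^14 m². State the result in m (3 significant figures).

≈ 0.136 m

Kelard: 0.27 × 1.92×10^5 Gt = 5.184×10^16 kg; dividing by ρ_w = 1.03 g cm⁻³ = 1030 kg m⁻³ gives 5.033×10^13 m³ of water.
Raven: 0.27 × 11.4 km³ × (900/1030) = 2.690 km³ of water.
Total added water ≈ 5.033×10^13 m³ over 3.70×10^14 m² → Δh = 0.136 m.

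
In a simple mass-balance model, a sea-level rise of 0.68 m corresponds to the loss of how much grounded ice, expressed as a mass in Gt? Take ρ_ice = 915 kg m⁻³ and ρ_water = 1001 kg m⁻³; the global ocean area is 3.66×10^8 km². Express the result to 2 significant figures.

≈ 2.5×10^5 Gt

Required water volume = Δh × A = 0.68 m × 3.66×10^14 m² = 2.489×10^14 m³.
ρ_w = 1001 kg m⁻³, so the mass of water = 2.489×10^14 m³ × 1001 kg m⁻³ = 2.491×10^17 kg = 2.5×10^5 Gt (and the same mass of ice, by conservation).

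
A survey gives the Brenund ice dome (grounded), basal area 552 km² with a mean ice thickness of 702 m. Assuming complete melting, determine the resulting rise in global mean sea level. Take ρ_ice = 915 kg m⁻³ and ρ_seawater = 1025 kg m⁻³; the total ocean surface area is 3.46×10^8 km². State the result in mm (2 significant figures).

Brenund: ice volume = 552 km² × 702 m = 387.5 km³; 387.5 × (915/1025) = 345.9 km³ of water.
Spread over 3.46×10^14 m² of ocean, Δh = 3.459×10^11 / 3.46×10^14 = 1.00×10^-3 m = 1.0 mm.

≈ 1.0 mm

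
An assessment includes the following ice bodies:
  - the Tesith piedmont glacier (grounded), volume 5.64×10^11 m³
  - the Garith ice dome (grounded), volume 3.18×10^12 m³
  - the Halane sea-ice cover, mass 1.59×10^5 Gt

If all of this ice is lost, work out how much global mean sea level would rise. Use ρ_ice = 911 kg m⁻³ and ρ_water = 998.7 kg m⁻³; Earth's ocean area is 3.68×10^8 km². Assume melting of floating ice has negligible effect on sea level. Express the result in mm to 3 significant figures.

≈ 9.28 mm

Tesith: 5.64×10^11 m³ × (911/998.7) = 5.145×10^11 m³ of water.
Garith: 3.18×10^12 m³ × (911/998.7) = 2.901×10^12 m³ of water.
The Halane sea-ice cover is floating and already displaces its own weight of water, so its melt adds essentially nothing to sea level.
Total added water ≈ 3.415×10^12 m³ over 3.68×10^14 m² → Δh = 9.28×10^-3 m = 9.28 mm.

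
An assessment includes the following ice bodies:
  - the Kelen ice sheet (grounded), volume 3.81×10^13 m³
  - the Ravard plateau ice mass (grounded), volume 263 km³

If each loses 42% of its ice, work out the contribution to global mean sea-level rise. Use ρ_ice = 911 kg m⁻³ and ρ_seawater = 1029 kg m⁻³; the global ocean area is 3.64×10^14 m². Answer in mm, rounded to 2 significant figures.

≈ 39 mm

Kelen: 0.42 × 3.81×10^13 m³ × (911/1029) = 1.417×10^13 m³ of water.
Ravard: 0.42 × 263 km³ × (911/1029) = 97.79 km³ of water.
Total added water ≈ 1.426×10^13 m³ over 3.64×10^14 m² → Δh = 0.0392 m = 39 mm.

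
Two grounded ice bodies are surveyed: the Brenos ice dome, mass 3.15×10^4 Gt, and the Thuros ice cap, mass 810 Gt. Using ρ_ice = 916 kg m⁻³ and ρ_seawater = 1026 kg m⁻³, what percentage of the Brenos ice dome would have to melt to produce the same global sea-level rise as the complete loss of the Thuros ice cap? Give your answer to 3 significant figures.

≈ 2.57 %

Equal sea-level rise means equal mass of meltwater, i.e. equal mass of ice lost.
Ice mass of Thuros: 8.100×10^14 kg; ice mass of Brenos: 3.150×10^16 kg.
Fraction required = 8.100×10^14 / 3.150×10^16 = 0.0257 → 2.57 %.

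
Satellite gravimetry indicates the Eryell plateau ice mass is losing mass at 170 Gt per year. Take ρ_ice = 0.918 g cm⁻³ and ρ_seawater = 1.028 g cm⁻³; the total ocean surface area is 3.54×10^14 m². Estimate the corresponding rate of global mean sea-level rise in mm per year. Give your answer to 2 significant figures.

ρ_w = 1.028 g cm⁻³ = 1028 kg m⁻³. Annual water volume added = 170 Gt / ρ_w = 1.700×10^14 kg / 1028 kg m⁻³ = 1.654×10^11 m³.
Δh per year = 1.654×10^11 / 3.54×10^14 = 4.67×10^-4 m = 0.47 mm.

≈ 0.47 mm/yr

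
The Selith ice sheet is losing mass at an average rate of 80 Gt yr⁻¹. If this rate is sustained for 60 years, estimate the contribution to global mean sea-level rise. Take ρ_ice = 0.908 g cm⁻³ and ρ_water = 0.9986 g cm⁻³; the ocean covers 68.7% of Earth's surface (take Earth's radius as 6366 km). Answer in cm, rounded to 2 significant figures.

Total mass lost = 80 Gt/yr × 60 yr = 4800 Gt = 4.800×10^15 kg.
ρ_w = 0.9986 g cm⁻³ = 998.6 kg m⁻³, so water volume = 4.800×10^15 / 998.6 = 4.807×10^12 m³.
Δh = 4.807×10^12 / 3.50×10^14 = 0.0137 m = 1.4 cm.

≈ 1.4 cm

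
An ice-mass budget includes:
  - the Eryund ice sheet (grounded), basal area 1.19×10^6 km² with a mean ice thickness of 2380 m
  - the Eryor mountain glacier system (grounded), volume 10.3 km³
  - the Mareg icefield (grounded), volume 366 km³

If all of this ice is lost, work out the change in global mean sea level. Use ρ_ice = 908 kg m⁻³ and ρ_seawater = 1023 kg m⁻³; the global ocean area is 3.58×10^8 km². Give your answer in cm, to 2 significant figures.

≈ 700 cm

Eryund: ice volume = 1.19×10^6 km² × 2380 m = 2.832×10^6 km³; 2.832×10^6 × (908/1023) = 2.514×10^6 km³ of water.
Eryor: 10.3 km³ × (908/1023) = 9.142 km³ of water.
Mareg: 366 km³ × (908/1023) = 324.9 km³ of water.
Total added water ≈ 2.514×10^15 m³ over 3.58×10^14 m² → Δh = 7.02 m = 700 cm.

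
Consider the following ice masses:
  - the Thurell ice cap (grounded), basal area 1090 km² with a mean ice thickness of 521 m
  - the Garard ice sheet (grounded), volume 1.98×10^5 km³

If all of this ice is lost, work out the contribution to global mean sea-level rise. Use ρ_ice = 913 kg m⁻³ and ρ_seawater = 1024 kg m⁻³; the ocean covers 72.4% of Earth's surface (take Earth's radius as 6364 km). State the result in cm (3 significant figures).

Thurell: ice volume = 1090 km² × 521 m = 567.9 km³; 567.9 × (913/1024) = 506.3 km³ of water.
Garard: 1.98×10^5 km³ × (913/1024) = 1.765×10^5 km³ of water.
Total added water ≈ 1.770×10^14 m³ over 3.68×10^14 m² → Δh = 0.480 m = 48.0 cm.

≈ 48.0 cm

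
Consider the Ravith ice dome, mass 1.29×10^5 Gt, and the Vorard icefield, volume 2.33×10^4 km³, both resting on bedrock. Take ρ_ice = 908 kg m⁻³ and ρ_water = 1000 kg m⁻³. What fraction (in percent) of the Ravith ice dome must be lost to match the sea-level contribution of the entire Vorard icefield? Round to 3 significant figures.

Equal sea-level rise means equal mass of meltwater, i.e. equal mass of ice lost.
Ice mass of Vorard: 2.116×10^16 kg; ice mass of Ravith: 1.290×10^17 kg.
Fraction required = 2.116×10^16 / 1.290×10^17 = 0.164 → 16.4 %.

≈ 16.4 %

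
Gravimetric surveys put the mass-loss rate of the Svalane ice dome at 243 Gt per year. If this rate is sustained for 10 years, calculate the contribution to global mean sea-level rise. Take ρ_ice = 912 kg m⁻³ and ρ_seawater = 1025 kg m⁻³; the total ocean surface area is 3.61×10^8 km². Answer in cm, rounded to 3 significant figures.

Total mass lost = 243 Gt/yr × 10 yr = 2430 Gt = 2.430×10^15 kg.
ρ_w = 1025 kg m⁻³, so water volume = 2.430×10^15 / 1025 = 2.371×10^12 m³.
Δh = 2.371×10^12 / 3.61×10^14 = 6.57×10^-3 m = 0.657 cm.

≈ 0.657 cm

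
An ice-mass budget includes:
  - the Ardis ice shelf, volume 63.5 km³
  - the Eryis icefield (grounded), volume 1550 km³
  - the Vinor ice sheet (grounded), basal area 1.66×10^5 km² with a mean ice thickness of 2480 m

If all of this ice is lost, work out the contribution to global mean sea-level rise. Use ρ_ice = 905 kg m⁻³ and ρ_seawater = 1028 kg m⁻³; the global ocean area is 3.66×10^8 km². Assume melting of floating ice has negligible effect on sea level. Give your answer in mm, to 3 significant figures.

The Ardis ice shelf is floating and already displaces its own weight of water, so its melt adds essentially nothing to sea level.
Eryis: 1550 km³ × (905/1028) = 1365 km³ of water.
Vinor: ice volume = 1.66×10^5 km² × 2480 m = 4.117×10^5 km³; 4.117×10^5 × (905/1028) = 3.624×10^5 km³ of water.
Total added water ≈ 3.638×10^14 m³ over 3.66×10^14 m² → Δh = 0.994 m = 994 mm.

≈ 994 mm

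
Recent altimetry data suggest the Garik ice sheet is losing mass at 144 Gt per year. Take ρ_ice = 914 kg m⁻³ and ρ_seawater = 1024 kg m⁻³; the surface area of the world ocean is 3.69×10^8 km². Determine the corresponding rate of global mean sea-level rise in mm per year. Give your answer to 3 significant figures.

ρ_w = 1024 kg m⁻³. Annual water volume added = 144 Gt / ρ_w = 1.440×10^14 kg / 1024 kg m⁻³ = 1.406×10^11 m³.
Δh per year = 1.406×10^11 / 3.69×10^14 = 3.81×10^-4 m = 0.381 mm.

≈ 0.381 mm/yr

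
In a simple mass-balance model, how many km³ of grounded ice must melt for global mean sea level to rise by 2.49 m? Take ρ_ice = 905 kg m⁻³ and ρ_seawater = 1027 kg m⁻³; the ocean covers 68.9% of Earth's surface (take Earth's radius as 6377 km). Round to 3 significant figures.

Required water volume = Δh × A = 2.49 m × 3.52×10^14 m² = 8.767×10^14 m³ = 8.767×10^5 km³.
Ice volume = water volume × ρ_w/ρ_ice = 8.767×10^5 × 1027/905 = 9.95×10^5 km³.

≈ 9.95×10^5 km³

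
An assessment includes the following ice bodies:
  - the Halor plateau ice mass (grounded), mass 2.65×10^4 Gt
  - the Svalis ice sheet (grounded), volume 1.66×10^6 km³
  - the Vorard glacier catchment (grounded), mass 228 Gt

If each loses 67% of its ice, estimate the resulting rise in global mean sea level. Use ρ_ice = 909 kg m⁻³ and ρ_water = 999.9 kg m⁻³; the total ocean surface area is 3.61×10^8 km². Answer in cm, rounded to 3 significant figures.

≈ 285 cm

Halor: 0.67 × 2.65×10^4 Gt = 1.776×10^16 kg; dividing by ρ_w = 999.9 kg m⁻³ gives 1.776×10^13 m³ of water.
Svalis: 0.67 × 1.66×10^6 km³ × (909/999.9) = 1.011×10^6 km³ of water.
Vorard: 0.67 × 228 Gt = 1.528×10^14 kg; dividing by ρ_w = 999.9 kg m⁻³ gives 1.528×10^11 m³ of water.
Total added water ≈ 1.029×10^15 m³ over 3.61×10^14 m² → Δh = 2.85 m = 285 cm.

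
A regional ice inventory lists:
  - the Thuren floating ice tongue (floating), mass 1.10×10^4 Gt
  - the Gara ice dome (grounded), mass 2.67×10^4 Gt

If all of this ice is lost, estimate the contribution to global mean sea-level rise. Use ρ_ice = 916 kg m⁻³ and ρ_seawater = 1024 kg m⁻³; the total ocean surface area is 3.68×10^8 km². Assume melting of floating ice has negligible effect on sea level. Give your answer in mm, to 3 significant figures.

≈ 70.9 mm

The Thuren floating ice tongue is floating and already displaces its own weight of water, so its melt adds essentially nothing to sea level.
Gara: 2.67×10^4 Gt = 2.670×10^16 kg; dividing by ρ_w = 1024 kg m⁻³ gives 2.607×10^13 m³ of water.
Total added water ≈ 2.607×10^13 m³ over 3.68×10^14 m² → Δh = 0.0709 m = 70.9 mm.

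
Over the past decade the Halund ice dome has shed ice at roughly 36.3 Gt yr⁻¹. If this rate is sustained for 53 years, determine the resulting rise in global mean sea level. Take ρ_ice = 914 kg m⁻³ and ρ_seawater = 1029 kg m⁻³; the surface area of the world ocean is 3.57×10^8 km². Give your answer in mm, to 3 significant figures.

≈ 5.24 mm

Total mass lost = 36.3 Gt/yr × 53 yr = 1924 Gt = 1.924×10^15 kg.
ρ_w = 1029 kg m⁻³, so water volume = 1.924×10^15 / 1029 = 1.870×10^12 m³.
Δh = 1.870×10^12 / 3.57×10^14 = 5.24×10^-3 m = 5.24 mm.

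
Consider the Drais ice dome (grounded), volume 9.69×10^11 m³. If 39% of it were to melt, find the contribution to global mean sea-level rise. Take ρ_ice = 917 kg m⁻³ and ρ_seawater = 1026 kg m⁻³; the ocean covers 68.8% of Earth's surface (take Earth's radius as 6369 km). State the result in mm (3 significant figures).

≈ 0.963 mm

Drais: 0.39 × 9.69×10^11 m³ × (917/1026) = 3.378×10^11 m³ of water.
Spread over 3.51×10^14 m² of ocean, Δh = 3.378×10^11 / 3.51×10^14 = 9.63×10^-4 m = 0.963 mm.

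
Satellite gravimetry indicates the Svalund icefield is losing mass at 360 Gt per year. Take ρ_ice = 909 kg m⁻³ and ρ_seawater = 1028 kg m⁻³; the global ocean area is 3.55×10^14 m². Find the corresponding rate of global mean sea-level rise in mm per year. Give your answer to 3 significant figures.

≈ 0.986 mm/yr

ρ_w = 1028 kg m⁻³. Annual water volume added = 360 Gt / ρ_w = 3.600×10^14 kg / 1028 kg m⁻³ = 3.502×10^11 m³.
Δh per year = 3.502×10^11 / 3.55×10^14 = 9.86×10^-4 m = 0.986 mm.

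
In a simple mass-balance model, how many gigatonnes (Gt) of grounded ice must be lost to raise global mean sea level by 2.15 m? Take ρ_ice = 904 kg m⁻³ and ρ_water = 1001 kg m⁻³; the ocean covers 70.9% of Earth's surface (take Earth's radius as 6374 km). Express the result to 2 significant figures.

≈ 7.8×10^5 Gt

Required water volume = Δh × A = 2.15 m × 3.62×10^14 m² = 7.782×10^14 m³.
ρ_w = 1001 kg m⁻³, so the mass of water = 7.782×10^14 m³ × 1001 kg m⁻³ = 7.790×10^17 kg = 7.8×10^5 Gt (and the same mass of ice, by conservation).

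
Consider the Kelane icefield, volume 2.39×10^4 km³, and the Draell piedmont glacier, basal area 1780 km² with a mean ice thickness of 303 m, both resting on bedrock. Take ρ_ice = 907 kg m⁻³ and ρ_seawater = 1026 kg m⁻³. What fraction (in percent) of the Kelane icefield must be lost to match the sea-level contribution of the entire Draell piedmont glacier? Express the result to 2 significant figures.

Equal sea-level rise means equal mass of meltwater, i.e. equal mass of ice lost.
Ice mass of Draell: 4.892×10^14 kg; ice mass of Kelane: 2.168×10^16 kg.
Fraction required = 4.892×10^14 / 2.168×10^16 = 0.0226 → 2.3 %.

≈ 2.3 %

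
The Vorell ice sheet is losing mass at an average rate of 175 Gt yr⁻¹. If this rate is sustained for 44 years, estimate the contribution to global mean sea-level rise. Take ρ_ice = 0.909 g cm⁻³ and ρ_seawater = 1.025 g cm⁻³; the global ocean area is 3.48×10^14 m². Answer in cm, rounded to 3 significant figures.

Total mass lost = 175 Gt/yr × 44 yr = 7700 Gt = 7.700×10^15 kg.
ρ_w = 1.025 g cm⁻³ = 1025 kg m⁻³, so water volume = 7.700×10^15 / 1025 = 7.512×10^12 m³.
Δh = 7.512×10^12 / 3.48×10^14 = 0.0216 m = 2.16 cm.

≈ 2.16 cm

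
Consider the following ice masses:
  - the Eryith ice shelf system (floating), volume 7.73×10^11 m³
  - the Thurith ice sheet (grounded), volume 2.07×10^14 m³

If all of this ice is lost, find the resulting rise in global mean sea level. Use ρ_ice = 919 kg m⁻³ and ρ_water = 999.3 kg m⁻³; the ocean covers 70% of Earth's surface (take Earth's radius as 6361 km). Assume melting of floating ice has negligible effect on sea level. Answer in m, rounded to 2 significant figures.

The Eryith ice shelf system is floating and already displaces its own weight of water, so its melt adds essentially nothing to sea level.
Thurith: 2.07×10^14 m³ × (919/999.3) = 1.904×10^14 m³ of water.
Total added water ≈ 1.904×10^14 m³ over 3.56×10^14 m² → Δh = 0.535 m.

≈ 0.53 m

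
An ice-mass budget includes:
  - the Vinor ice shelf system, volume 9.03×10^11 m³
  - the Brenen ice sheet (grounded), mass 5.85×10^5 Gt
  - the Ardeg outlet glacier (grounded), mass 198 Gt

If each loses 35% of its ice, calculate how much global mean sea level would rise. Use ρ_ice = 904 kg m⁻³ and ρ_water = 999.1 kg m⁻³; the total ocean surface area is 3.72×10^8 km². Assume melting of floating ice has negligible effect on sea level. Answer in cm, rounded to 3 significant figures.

The Vinor ice shelf system is floating and already displaces its own weight of water, so its melt adds essentially nothing to sea level.
Brenen: 0.35 × 5.85×10^5 Gt = 2.048×10^17 kg; dividing by ρ_w = 999.1 kg m⁻³ gives 2.049×10^14 m³ of water.
Ardeg: 0.35 × 198 Gt = 6.930×10^13 kg; dividing by ρ_w = 999.1 kg m⁻³ gives 6.936×10^10 m³ of water.
Total added water ≈ 2.050×10^14 m³ over 3.72×10^14 m² → Δh = 0.551 m = 55.1 cm.

≈ 55.1 cm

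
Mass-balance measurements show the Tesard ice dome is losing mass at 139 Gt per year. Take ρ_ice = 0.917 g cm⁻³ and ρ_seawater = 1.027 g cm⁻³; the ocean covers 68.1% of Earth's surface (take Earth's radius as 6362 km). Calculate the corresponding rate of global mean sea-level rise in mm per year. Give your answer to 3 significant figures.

≈ 0.391 mm/yr

ρ_w = 1.027 g cm⁻³ = 1027 kg m⁻³. Annual water volume added = 139 Gt / ρ_w = 1.390×10^14 kg / 1027 kg m⁻³ = 1.353×10^11 m³.
Δh per year = 1.353×10^11 / 3.46×10^14 = 3.91×10^-4 m = 0.391 mm.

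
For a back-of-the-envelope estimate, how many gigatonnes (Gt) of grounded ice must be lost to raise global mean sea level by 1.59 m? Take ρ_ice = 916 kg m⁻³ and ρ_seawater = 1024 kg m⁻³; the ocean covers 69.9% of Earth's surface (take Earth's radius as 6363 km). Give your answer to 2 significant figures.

≈ 5.8×10^5 Gt

Required water volume = Δh × A = 1.59 m × 3.56×10^14 m² = 5.655×10^14 m³.
ρ_w = 1024 kg m⁻³, so the mass of water = 5.655×10^14 m³ × 1024 kg m⁻³ = 5.790×10^17 kg = 5.8×10^5 Gt (and the same mass of ice, by conservation).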